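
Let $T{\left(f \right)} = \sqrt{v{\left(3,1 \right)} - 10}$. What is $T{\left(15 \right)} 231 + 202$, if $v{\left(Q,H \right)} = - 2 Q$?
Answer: $202 + 924 i \approx 202.0 + 924.0 i$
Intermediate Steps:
$T{\left(f \right)} = 4 i$ ($T{\left(f \right)} = \sqrt{\left(-2\right) 3 - 10} = \sqrt{-6 - 10} = \sqrt{-16} = 4 i$)
$T{\left(15 \right)} 231 + 202 = 4 i 231 + 202 = 924 i + 202 = 202 + 924 i$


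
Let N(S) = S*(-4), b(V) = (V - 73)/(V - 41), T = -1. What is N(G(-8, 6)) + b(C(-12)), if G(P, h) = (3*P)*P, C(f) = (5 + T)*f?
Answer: -68231/89 ≈ -766.64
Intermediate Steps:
C(f) = 4*f (C(f) = (5 - 1)*f = 4*f)
G(P, h) = 3*P²
b(V) = (-73 + V)/(-41 + V)
N(S) = -4*S
N(G(-8, 6)) + b(C(-12)) = -12*(-8)² + (-73 + 4*(-12))/(-41 + 4*(-12)) = -12*64 + (-73 - 48)/(-41 - 48) = -4*192 - 121/(-89) = -768 - 1/89*(-121) = -768 + 121/89 = -68231/89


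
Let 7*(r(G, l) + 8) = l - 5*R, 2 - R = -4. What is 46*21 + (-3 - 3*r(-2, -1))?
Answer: 7002/7 ≈ 1000.3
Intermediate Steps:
R = 6 (R = 2 - 1*(-4) = 2 + 4 = 6)
r(G, l) = -86/7 + l/7 (r(G, l) = -8 + (l - 5*6)/7 = -8 + (l - 30)/7 = -8 + (-30 + l)/7 = -8 + (-30/7 + l/7) = -86/7 + l/7)
46*21 + (-3 - 3*r(-2, -1)) = 46*21 + (-3 - 3*(-86/7 + (1/7)*(-1))) = 966 + (-3 - 3*(-86/7 - 1/7)) = 966 + (-3 - 3*(-87/7)) = 966 + (-3 + 261/7) = 966 + 240/7 = 7002/7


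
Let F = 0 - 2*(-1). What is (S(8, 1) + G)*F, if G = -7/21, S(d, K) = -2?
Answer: -14/3 ≈ -4.6667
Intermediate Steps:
G = -⅓ (G = -7*1/21 = -⅓ ≈ -0.33333)
F = 2 (F = 0 + 2 = 2)
(S(8, 1) + G)*F = (-2 - ⅓)*2 = -7/3*2 = -14/3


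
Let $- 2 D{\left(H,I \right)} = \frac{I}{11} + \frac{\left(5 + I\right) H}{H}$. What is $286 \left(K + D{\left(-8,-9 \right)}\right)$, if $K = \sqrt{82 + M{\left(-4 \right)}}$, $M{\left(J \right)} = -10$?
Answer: $689 + 1716 \sqrt{2} \approx 3115.8$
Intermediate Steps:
$K = 6 \sqrt{2}$ ($K = \sqrt{82 - 10} = \sqrt{72} = 6 \sqrt{2} \approx 8.4853$)
$D{\left(H,I \right)} = - \frac{5}{2} - \frac{6 I}{11}$ ($D{\left(H,I \right)} = - \frac{\frac{I}{11} + \frac{\left(5 + I\right) H}{H}}{2} = - \frac{I \frac{1}{11} + \frac{H \left(5 + I\right)}{H}}{2} = - \frac{\frac{I}{11} + \left(5 + I\right)}{2} = - \frac{5 + \frac{12 I}{11}}{2} = - \frac{5}{2} - \frac{6 I}{11}$)
$286 \left(K + D{\left(-8,-9 \right)}\right) = 286 \left(6 \sqrt{2} - - \frac{53}{22}\right) = 286 \left(6 \sqrt{2} + \left(- \frac{5}{2} + \frac{54}{11}\right)\right) = 286 \left(6 \sqrt{2} + \frac{53}{22}\right) = 286 \left(\frac{53}{22} + 6 \sqrt{2}\right) = 689 + 1716 \sqrt{2}$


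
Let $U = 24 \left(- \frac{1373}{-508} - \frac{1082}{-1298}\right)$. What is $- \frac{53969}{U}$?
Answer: $- \frac{4448286887}{6995430} \approx -635.88$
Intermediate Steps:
$U = \frac{6995430}{82423}$ ($U = 24 \left(\left(-1373\right) \left(- \frac{1}{508}\right) - - \frac{541}{649}\right) = 24 \left(\frac{1373}{508} + \frac{541}{649}\right) = 24 \cdot \frac{1165905}{329692} = \frac{6995430}{82423} \approx 84.872$)
$- \frac{53969}{U} = - \frac{53969}{\frac{6995430}{82423}} = \left(-53969\right) \frac{82423}{6995430} = - \frac{4448286887}{6995430}$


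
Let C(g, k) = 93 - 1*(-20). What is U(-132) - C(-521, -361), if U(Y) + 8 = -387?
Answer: -508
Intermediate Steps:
C(g, k) = 113 (C(g, k) = 93 + 20 = 113)
U(Y) = -395 (U(Y) = -8 - 387 = -395)
U(-132) - C(-521, -361) = -395 - 1*113 = -395 - 113 = -508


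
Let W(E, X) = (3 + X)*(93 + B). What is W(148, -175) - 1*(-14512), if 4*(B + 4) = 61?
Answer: -3419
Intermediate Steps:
B = 45/4 (B = -4 + (¼)*61 = -4 + 61/4 = 45/4 ≈ 11.250)
W(E, X) = 1251/4 + 417*X/4 (W(E, X) = (3 + X)*(93 + 45/4) = (3 + X)*(417/4) = 1251/4 + 417*X/4)
W(148, -175) - 1*(-14512) = (1251/4 + (417/4)*(-175)) - 1*(-14512) = (1251/4 - 72975/4) + 14512 = -17931 + 14512 = -3419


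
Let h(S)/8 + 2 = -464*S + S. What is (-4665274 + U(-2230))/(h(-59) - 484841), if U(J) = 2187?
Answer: 423917/24211 ≈ 17.509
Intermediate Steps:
h(S) = -16 - 3704*S (h(S) = -16 + 8*(-464*S + S) = -16 + 8*(-463*S) = -16 - 3704*S)
(-4665274 + U(-2230))/(h(-59) - 484841) = (-4665274 + 2187)/((-16 - 3704*(-59)) - 484841) = -4663087/((-16 + 218536) - 484841) = -4663087/(218520 - 484841) = -4663087/(-266321) = -4663087*(-1/266321) = 423917/24211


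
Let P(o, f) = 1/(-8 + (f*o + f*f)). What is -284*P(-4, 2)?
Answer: 71/3 ≈ 23.667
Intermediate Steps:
P(o, f) = 1/(-8 + f² + f*o) (P(o, f) = 1/(-8 + (f*o + f²)) = 1/(-8 + (f² + f*o)) = 1/(-8 + f² + f*o))
-284*P(-4, 2) = -284/(-8 + 2² + 2*(-4)) = -284/(-8 + 4 - 8) = -284/(-12) = -284*(-1/12) = 71/3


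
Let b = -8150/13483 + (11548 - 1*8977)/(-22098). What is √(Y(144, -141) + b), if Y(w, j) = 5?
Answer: √42208317667628902/99315778 ≈ 2.0686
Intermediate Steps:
b = -71587831/99315778 (b = -8150*1/13483 + (11548 - 8977)*(-1/22098) = -8150/13483 + 2571*(-1/22098) = -8150/13483 - 857/7366 = -71587831/99315778 ≈ -0.72081)
√(Y(144, -141) + b) = √(5 - 71587831/99315778) = √(424991059/99315778) = √42208317667628902/99315778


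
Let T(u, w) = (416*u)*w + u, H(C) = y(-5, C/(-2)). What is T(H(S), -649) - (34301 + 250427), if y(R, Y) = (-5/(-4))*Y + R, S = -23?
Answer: -22526549/8 ≈ -2.8158e+6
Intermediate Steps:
y(R, Y) = R + 5*Y/4 (y(R, Y) = (-5*(-1/4))*Y + R = 5*Y/4 + R = R + 5*Y/4)
H(C) = -5 - 5*C/8 (H(C) = -5 + 5*(C/(-2))/4 = -5 + 5*(C*(-1/2))/4 = -5 + 5*(-C/2)/4 = -5 - 5*C/8)
T(u, w) = u + 416*u*w (T(u, w) = 416*u*w + u = u + 416*u*w)
T(H(S), -649) - (34301 + 250427) = (-5 - 5/8*(-23))*(1 + 416*(-649)) - (34301 + 250427) = (-5 + 115/8)*(1 - 269984) - 1*284728 = (75/8)*(-269983) - 284728 = -20248725/8 - 284728 = -22526549/8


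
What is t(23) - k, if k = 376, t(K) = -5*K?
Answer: -491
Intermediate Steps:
t(23) - k = -5*23 - 1*376 = -115 - 376 = -491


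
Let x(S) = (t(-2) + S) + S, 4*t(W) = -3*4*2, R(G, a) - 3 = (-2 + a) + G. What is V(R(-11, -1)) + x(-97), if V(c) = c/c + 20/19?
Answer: -3761/19 ≈ -197.95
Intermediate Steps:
R(G, a) = 1 + G + a (R(G, a) = 3 + ((-2 + a) + G) = 3 + (-2 + G + a) = 1 + G + a)
t(W) = -6 (t(W) = (-3*4*2)/4 = (-12*2)/4 = (¼)*(-24) = -6)
x(S) = -6 + 2*S (x(S) = (-6 + S) + S = -6 + 2*S)
V(c) = 39/19 (V(c) = 1 + 20*(1/19) = 1 + 20/19 = 39/19)
V(R(-11, -1)) + x(-97) = 39/19 + (-6 + 2*(-97)) = 39/19 + (-6 - 194) = 39/19 - 200 = -3761/19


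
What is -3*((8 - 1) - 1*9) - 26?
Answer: -20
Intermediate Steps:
-3*((8 - 1) - 1*9) - 26 = -3*(7 - 9) - 26 = -3*(-2) - 26 = 6 - 26 = -20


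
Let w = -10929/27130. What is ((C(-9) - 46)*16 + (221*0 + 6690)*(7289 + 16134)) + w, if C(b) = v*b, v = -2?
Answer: 4251255307931/27130 ≈ 1.5670e+8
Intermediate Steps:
w = -10929/27130 (w = -10929*1/27130 = -10929/27130 ≈ -0.40284)
C(b) = -2*b
((C(-9) - 46)*16 + (221*0 + 6690)*(7289 + 16134)) + w = ((-2*(-9) - 46)*16 + (221*0 + 6690)*(7289 + 16134)) - 10929/27130 = ((18 - 46)*16 + (0 + 6690)*23423) - 10929/27130 = (-28*16 + 6690*23423) - 10929/27130 = (-448 + 156699870) - 10929/27130 = 156699422 - 10929/27130 = 4251255307931/27130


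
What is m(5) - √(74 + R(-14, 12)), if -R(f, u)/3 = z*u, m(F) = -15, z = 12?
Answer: -15 - I*√358 ≈ -15.0 - 18.921*I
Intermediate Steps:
R(f, u) = -36*u
m(5) - √(74 + R(-14, 12)) = -15 - √(74 - 36*12) = -15 - √(74 - 432) = -15 - √(-358) = -15 - I*√358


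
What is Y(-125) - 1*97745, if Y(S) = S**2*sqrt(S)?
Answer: -97745 + 78125*I*sqrt(5) ≈ -97745.0 + 1.7469e+5*I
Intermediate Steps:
Y(S) = S**(5/2)
Y(-125) - 1*97745 = (-125)**(5/2) - 1*97745 = 78125*I*sqrt(5) - 97745 = -97745 + 78125*I*sqrt(5)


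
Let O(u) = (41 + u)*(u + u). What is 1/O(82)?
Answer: 1/20172 ≈ 4.9574e-5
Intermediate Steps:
O(u) = 2*u*(41 + u) (O(u) = (41 + u)*(2*u) = 2*u*(41 + u))
1/O(82) = 1/(2*82*(41 + 82)) = 1/(2*82*123) = 1/20172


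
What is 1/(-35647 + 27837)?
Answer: -1/7810 ≈ -0.00012804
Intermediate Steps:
1/(-35647 + 27837) = 1/(-7810) = -1/7810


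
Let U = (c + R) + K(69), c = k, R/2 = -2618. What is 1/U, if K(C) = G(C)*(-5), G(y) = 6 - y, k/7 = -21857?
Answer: -1/157920 ≈ -6.3323e-6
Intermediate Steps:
k = -152999 (k = 7*(-21857) = -152999)
R = -5236 (R = 2*(-2618) = -5236)
c = -152999
K(C) = -30 + 5*C (K(C) = (6 - C)*(-5) = -30 + 5*C)
U = -157920 (U = (-152999 - 5236) + (-30 + 5*69) = -158235 + (-30 + 345) = -158235 + 315 = -157920)
1/U = 1/(-157920) = -1/157920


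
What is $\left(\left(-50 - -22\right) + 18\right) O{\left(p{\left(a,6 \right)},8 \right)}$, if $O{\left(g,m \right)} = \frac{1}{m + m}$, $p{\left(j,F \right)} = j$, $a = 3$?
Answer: $- \frac{5}{8} \approx -0.625$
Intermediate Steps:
$O{\left(g,m \right)} = \frac{1}{2 m}$
$\left(\left(-50 - -22\right) + 18\right) O{\left(p{\left(a,6 \right)},8 \right)} = \left(\left(-50 - -22\right) + 18\right) \frac{1}{2 \cdot 8} = \left(\left(-50 + 22\right) + 18\right) \frac{1}{2} \cdot \frac{1}{8} = \left(-28 + 18\right) \frac{1}{16} = \left(-10\right) \frac{1}{16} = - \frac{5}{8}$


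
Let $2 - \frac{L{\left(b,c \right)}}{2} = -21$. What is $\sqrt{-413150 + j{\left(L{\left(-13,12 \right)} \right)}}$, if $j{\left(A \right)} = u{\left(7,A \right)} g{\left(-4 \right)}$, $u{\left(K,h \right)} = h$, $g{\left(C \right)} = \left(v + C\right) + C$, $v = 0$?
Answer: $i \sqrt{413518} \approx 643.05 i$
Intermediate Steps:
$L{\left(b,c \right)} = 46$ ($L{\left(b,c \right)} = 4 - -42 = 4 + 42 = 46$)
$g{\left(C \right)} = 2 C$ ($g{\left(C \right)} = \left(0 + C\right) + C = C + C = 2 C$)
$j{\left(A \right)} = - 8 A$ ($j{\left(A \right)} = A 2 \left(-4\right) = A \left(-8\right) = - 8 A$)
$\sqrt{-413150 + j{\left(L{\left(-13,12 \right)} \right)}} = \sqrt{-413150 - 368} = \sqrt{-413518} = i \sqrt{413518}$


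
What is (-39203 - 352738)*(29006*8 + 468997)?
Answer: -274768278345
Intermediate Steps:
(-39203 - 352738)*(29006*8 + 468997) = -391941*(232048 + 468997) = -391941*701045 = -274768278345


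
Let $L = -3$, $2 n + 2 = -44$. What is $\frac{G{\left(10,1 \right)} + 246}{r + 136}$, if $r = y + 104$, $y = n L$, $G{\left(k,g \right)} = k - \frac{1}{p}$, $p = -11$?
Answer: $\frac{939}{1133} \approx 0.82877$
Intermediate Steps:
$n = -23$ ($n = -1 + \frac{1}{2} \left(-44\right) = -1 - 22 = -23$)
$G{\left(k,g \right)} = \frac{1}{11} + k$ ($G{\left(k,g \right)} = k - \frac{1}{-11} = k - - \frac{1}{11} = k + \frac{1}{11} = \frac{1}{11} + k$)
$y = 69$ ($y = \left(-23\right) \left(-3\right) = 69$)
$r = 173$ ($r = 69 + 104 = 173$)
$\frac{G{\left(10,1 \right)} + 246}{r + 136} = \frac{\left(\frac{1}{11} + 10\right) + 246}{173 + 136} = \frac{\frac{111}{11} + 246}{309} = \frac{2817}{11} \cdot \frac{1}{309} = \frac{939}{1133}$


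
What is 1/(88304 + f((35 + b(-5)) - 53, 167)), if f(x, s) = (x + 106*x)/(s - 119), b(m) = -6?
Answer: 2/176501 ≈ 1.1331e-5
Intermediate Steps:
f(x, s) = 107*x/(-119 + s) (f(x, s) = (107*x)/(-119 + s) = 107*x/(-119 + s))
1/(88304 + f((35 + b(-5)) - 53, 167)) = 1/(88304 + 107*((35 - 6) - 53)/(-119 + 167)) = 1/(88304 + 107*(29 - 53)/48) = 1/(88304 + 107*(-24)*(1/48)) = 1/(88304 - 107/2) = 1/(176501/2) = 2/176501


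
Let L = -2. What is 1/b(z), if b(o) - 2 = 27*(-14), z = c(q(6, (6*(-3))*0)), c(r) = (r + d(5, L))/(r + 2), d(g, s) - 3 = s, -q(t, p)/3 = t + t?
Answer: -1/376 ≈ -0.0026596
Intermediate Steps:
q(t, p) = -6*t (q(t, p) = -3*(t + t) = -6*t)
d(g, s) = 3 + s
c(r) = (1 + r)/(2 + r) (c(r) = (r + (3 - 2))/(r + 2) = (r + 1)/(2 + r) = (1 + r)/(2 + r))
z = 35/34 (z = (1 - 6*6)/(2 - 6*6) = (1 - 36)/(2 - 36) = -35/(-34) = -1/34*(-35) = 35/34 ≈ 1.0294)
b(o) = -376 (b(o) = 2 + 27*(-14) = 2 - 378 = -376)
1/b(z) = 1/(-376) = -1/376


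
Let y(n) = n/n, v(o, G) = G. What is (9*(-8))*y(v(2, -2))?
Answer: -72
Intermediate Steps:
y(n) = 1
(9*(-8))*y(v(2, -2)) = (9*(-8))*1 = -72*1 = -72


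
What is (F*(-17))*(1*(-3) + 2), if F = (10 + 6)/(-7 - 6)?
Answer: -272/13 ≈ -20.923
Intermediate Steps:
F = -16/13 (F = 16/(-13) = 16*(-1/13) = -16/13 ≈ -1.2308)
(F*(-17))*(1*(-3) + 2) = (-16/13*(-17))*(1*(-3) + 2) = 272*(-3 + 2)/13 = (272/13)*(-1) = -272/13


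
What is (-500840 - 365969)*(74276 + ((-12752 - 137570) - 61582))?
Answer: 119297189052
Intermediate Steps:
(-500840 - 365969)*(74276 + ((-12752 - 137570) - 61582)) = -866809*(74276 + (-150322 - 61582)) = -866809*(74276 - 211904) = -866809*(-137628) = 119297189052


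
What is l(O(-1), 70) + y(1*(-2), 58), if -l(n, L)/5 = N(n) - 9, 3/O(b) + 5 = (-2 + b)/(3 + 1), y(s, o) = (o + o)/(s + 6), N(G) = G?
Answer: 1762/23 ≈ 76.609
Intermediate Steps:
y(s, o) = 2*o/(6 + s) (y(s, o) = (2*o)/(6 + s) = 2*o/(6 + s))
O(b) = 3/(-11/2 + b/4) (O(b) = 3/(-5 + (-2 + b)/(3 + 1)) = 3/(-5 + (-2 + b)/4) = 3/(-5 + (-2 + b)*(¼)) = 3/(-5 + (-½ + b/4)) = 3/(-11/2 + b/4))
l(n, L) = 45 - 5*n (l(n, L) = -5*(n - 9) = -5*(-9 + n) = 45 - 5*n)
l(O(-1), 70) + y(1*(-2), 58) = (45 - 60/(-22 - 1)) + 2*58/(6 + 1*(-2)) = (45 - 60/(-23)) + 2*58/(6 - 2) = (45 - 60*(-1)/23) + 2*58/4 = (45 - 5*(-12/23)) + 2*58*(¼) = (45 + 60/23) + 29 = 1095/23 + 29 = 1762/23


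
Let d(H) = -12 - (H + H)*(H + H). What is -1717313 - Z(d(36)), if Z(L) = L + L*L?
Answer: -28710533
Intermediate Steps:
d(H) = -12 - 4*H² (d(H) = -12 - 2*H*2*H = -12 - 4*H²)
Z(L) = L + L²
-1717313 - Z(d(36)) = -1717313 - (-12 - 4*36²)*(1 + (-12 - 4*36²)) = -1717313 - (-12 - 4*1296)*(1 + (-12 - 4*1296)) = -1717313 - (-12 - 5184)*(1 + (-12 - 5184)) = -1717313 - (-5196)*(1 - 5196) = -1717313 - (-5196)*(-5195) = -1717313 - 1*26993220 = -1717313 - 26993220 = -28710533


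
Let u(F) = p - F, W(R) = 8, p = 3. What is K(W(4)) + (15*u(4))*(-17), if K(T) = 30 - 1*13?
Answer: 272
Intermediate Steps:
u(F) = 3 - F
K(T) = 17 (K(T) = 30 - 13 = 17)
K(W(4)) + (15*u(4))*(-17) = 17 + (15*(3 - 1*4))*(-17) = 17 + (15*(3 - 4))*(-17) = 17 + (15*(-1))*(-17) = 17 - 15*(-17) = 17 + 255 = 272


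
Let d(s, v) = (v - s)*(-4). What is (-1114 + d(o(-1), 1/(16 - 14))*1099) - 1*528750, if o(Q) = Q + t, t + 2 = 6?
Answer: -518874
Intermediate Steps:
t = 4 (t = -2 + 6 = 4)
o(Q) = 4 + Q (o(Q) = Q + 4 = 4 + Q)
d(s, v) = -4*v + 4*s
(-1114 + d(o(-1), 1/(16 - 14))*1099) - 1*528750 = (-1114 + (-4/(16 - 14) + 4*(4 - 1))*1099) - 1*528750 = (-1114 + (-4/2 + 4*3)*1099) - 528750 = (-1114 + (-4*½ + 12)*1099) - 528750 = (-1114 + (-2 + 12)*1099) - 528750 = (-1114 + 10*1099) - 528750 = (-1114 + 10990) - 528750 = 9876 - 528750 = -518874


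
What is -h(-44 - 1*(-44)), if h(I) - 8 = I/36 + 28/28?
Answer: -9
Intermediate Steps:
h(I) = 9 + I/36 (h(I) = 8 + (I/36 + 28/28) = 8 + (I*(1/36) + 28*(1/28)) = 8 + (I/36 + 1) = 8 + (1 + I/36) = 9 + I/36)
-h(-44 - 1*(-44)) = -(9 + (-44 - 1*(-44))/36) = -(9 + (-44 + 44)/36) = -(9 + (1/36)*0) = -(9 + 0) = -1*9 = -9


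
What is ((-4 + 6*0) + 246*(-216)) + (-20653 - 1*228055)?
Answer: -301848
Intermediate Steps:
((-4 + 6*0) + 246*(-216)) + (-20653 - 1*228055) = ((-4 + 0) - 53136) + (-20653 - 228055) = (-4 - 53136) - 248708 = -53140 - 248708 = -301848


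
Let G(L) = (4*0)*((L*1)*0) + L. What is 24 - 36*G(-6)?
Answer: 240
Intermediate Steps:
G(L) = L (G(L) = 0*(L*0) + L = 0*0 + L = 0 + L = L)
24 - 36*G(-6) = 24 - 36*(-6) = 24 + 216 = 240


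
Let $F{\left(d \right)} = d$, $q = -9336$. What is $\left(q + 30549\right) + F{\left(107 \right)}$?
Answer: $21320$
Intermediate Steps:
$\left(q + 30549\right) + F{\left(107 \right)} = \left(-9336 + 30549\right) + 107 = 21213 + 107 = 21320$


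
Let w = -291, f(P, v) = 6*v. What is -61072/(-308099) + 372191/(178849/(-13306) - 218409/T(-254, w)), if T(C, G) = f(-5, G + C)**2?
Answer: -247202085971104507732/8941035884785381 ≈ -27648.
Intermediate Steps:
T(C, G) = (6*C + 6*G)**2 (T(C, G) = (6*(G + C))**2 = (6*(C + G))**2 = (6*C + 6*G)**2)
-61072/(-308099) + 372191/(178849/(-13306) - 218409/T(-254, w)) = -61072/(-308099) + 372191/(178849/(-13306) - 218409*1/(36*(-254 - 291)**2)) = -61072*(-1/308099) + 372191/(178849*(-1/13306) - 218409/(36*(-545)**2)) = 5552/28009 + 372191/(-178849/13306 - 218409/(36*297025)) = 5552/28009 + 372191/(-178849/13306 - 218409/10692900) = 5552/28009 + 372191/(-178849/13306 - 218409*1/10692900) = 5552/28009 + 372191/(-178849/13306 - 72803/3564300) = 5552/28009 + 372191/(-319220103709/23713287900) = 5552/28009 + 372191*(-23713287900/319220103709) = 5552/28009 - 8825872336788900/319220103709 = -247202085971104507732/8941035884785381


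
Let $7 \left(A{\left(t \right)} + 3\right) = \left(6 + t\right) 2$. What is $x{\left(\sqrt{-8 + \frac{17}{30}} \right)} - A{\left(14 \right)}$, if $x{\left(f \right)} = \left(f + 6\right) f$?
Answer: $- \frac{2131}{210} + \frac{i \sqrt{6690}}{5} \approx -10.148 + 16.358 i$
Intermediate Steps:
$A{\left(t \right)} = - \frac{9}{7} + \frac{2 t}{7}$ ($A{\left(t \right)} = -3 + \frac{\left(6 + t\right) 2}{7} = -3 + \frac{12 + 2 t}{7} = -3 + \left(\frac{12}{7} + \frac{2 t}{7}\right) = - \frac{9}{7} + \frac{2 t}{7}$)
$x{\left(f \right)} = f \left(6 + f\right)$ ($x{\left(f \right)} = \left(6 + f\right) f = f \left(6 + f\right)$)
$x{\left(\sqrt{-8 + \frac{17}{30}} \right)} - A{\left(14 \right)} = \sqrt{-8 + \frac{17}{30}} \left(6 + \sqrt{-8 + \frac{17}{30}}\right) - \left(- \frac{9}{7} + \frac{2}{7} \cdot 14\right) = \sqrt{-8 + 17 \cdot \frac{1}{30}} \left(6 + \sqrt{-8 + 17 \cdot \frac{1}{30}}\right) - \left(- \frac{9}{7} + 4\right) = \sqrt{-8 + \frac{17}{30}} \left(6 + \sqrt{-8 + \frac{17}{30}}\right) - \frac{19}{7} = \sqrt{- \frac{223}{30}} \left(6 + \sqrt{- \frac{223}{30}}\right) - \frac{19}{7} = \frac{i \sqrt{6690}}{30} \left(6 + \frac{i \sqrt{6690}}{30}\right) - \frac{19}{7} = \frac{i \sqrt{6690} \left(6 + \frac{i \sqrt{6690}}{30}\right)}{30} - \frac{19}{7} = - \frac{19}{7} + \frac{i \sqrt{6690} \left(6 + \frac{i \sqrt{6690}}{30}\right)}{30}$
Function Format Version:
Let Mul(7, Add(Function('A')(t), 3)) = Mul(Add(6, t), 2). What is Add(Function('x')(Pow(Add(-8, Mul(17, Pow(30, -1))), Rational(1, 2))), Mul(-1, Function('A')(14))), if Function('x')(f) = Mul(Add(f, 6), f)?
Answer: Add(Rational(-2131, 210), Mul(Rational(1, 5), I, Pow(6690, Rational(1, 2)))) ≈ Add(-10.148, Mul(16.358, I))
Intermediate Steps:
Function('A')(t) = Add(Rational(-9, 7), Mul(Rational(2, 7), t)) (Function('A')(t) = Add(-3, Mul(Rational(1, 7), Mul(Add(6, t), 2))) = Add(-3, Mul(Rational(1, 7), Add(12, Mul(2, t)))) = Add(-3, Add(Rational(12, 7), Mul(Rational(2, 7), t))) = Add(Rational(-9, 7), Mul(Rational(2, 7), t)))
Function('x')(f) = Mul(f, Add(6, f)) (Function('x')(f) = Mul(Add(6, f), f) = Mul(f, Add(6, f)))
Add(Function('x')(Pow(Add(-8, Mul(17, Pow(30, -1))), Rational(1, 2))), Mul(-1, Function('A')(14))) = Add(Mul(Pow(Add(-8, Mul(17, Pow(30, -1))), Rational(1, 2)), Add(6, Pow(Add(-8, Mul(17, Pow(30, -1))), Rational(1, 2)))), Mul(-1, Add(Rational(-9, 7), Mul(Rational(2, 7), 14)))) = Add(Mul(Pow(Add(-8, Mul(17, Rational(1, 30))), Rational(1, 2)), Add(6, Pow(Add(-8, Mul(17, Rational(1, 30))), Rational(1, 2)))), Mul(-1, Add(Rational(-9, 7), 4))) = Add(Mul(Pow(Add(-8, Rational(17, 30)), Rational(1, 2)), Add(6, Pow(Add(-8, Rational(17, 30)), Rational(1, 2)))), Mul(-1, Rational(19, 7))) = Add(Mul(Pow(Rational(-223, 30), Rational(1, 2)), Add(6, Pow(Rational(-223, 30), Rational(1, 2)))), Rational(-19, 7)) = Add(Mul(Mul(Rational(1, 30), I, Pow(6690, Rational(1, 2))), Add(6, Mul(Rational(1, 30), I, Pow(6690, Rational(1, 2))))), Rational(-19, 7)) = Add(Mul(Rational(1, 30), I, Pow(6690, Rational(1, 2)), Add(6, Mul(Rational(1, 30), I, Pow(6690, Rational(1, 2))))), Rational(-19, 7)) = Add(Rational(-19, 7), Mul(Rational(1, 30), I, Pow(6690, Rational(1, 2)), Add(6, Mul(Rational(1, 30), I, Pow(6690, Rational(1, 2))))))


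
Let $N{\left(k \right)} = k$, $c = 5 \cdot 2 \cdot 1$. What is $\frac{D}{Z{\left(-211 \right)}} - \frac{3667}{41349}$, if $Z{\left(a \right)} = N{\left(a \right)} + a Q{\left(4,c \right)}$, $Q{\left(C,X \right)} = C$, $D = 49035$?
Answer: $- \frac{406283380}{8724639} \approx -46.567$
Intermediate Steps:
$c = 10$ ($c = 10 \cdot 1 = 10$)
$Z{\left(a \right)} = 5 a$ ($Z{\left(a \right)} = a + a 4 = a + 4 a = 5 a$)
$\frac{D}{Z{\left(-211 \right)}} - \frac{3667}{41349} = \frac{49035}{5 \left(-211\right)} - \frac{3667}{41349} = \frac{49035}{-1055} - \frac{3667}{41349} = 49035 \left(- \frac{1}{1055}\right) - \frac{3667}{41349} = - \frac{9807}{211} - \frac{3667}{41349} = - \frac{406283380}{8724639}$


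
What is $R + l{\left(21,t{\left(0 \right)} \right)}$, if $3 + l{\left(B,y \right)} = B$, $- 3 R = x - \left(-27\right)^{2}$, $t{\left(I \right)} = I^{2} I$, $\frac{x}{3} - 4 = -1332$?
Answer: $1589$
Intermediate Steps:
$x = -3984$ ($x = 12 + 3 \left(-1332\right) = 12 - 3996 = -3984$)
$t{\left(I \right)} = I^{3}$
$R = 1571$ ($R = - \frac{-3984 - \left(-27\right)^{2}}{3} = - \frac{-3984 - 729}{3} = \left(- \frac{1}{3}\right) \left(-4713\right) = 1571$)
$l{\left(B,y \right)} = -3 + B$
$R + l{\left(21,t{\left(0 \right)} \right)} = 1571 + \left(-3 + 21\right) = 1571 + 18 = 1589$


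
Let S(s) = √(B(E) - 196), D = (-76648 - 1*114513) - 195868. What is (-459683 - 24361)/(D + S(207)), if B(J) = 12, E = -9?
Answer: 17030824116/13617404275 + 88008*I*√46/13617404275 ≈ 1.2507 + 4.3834e-5*I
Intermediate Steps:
D = -387029 (D = (-76648 - 114513) - 195868 = -191161 - 195868 = -387029)
S(s) = 2*I*√46 (S(s) = √(12 - 196) = √(-184) = 2*I*√46)
(-459683 - 24361)/(D + S(207)) = (-459683 - 24361)/(-387029 + 2*I*√46) = -484044/(-387029 + 2*I*√46)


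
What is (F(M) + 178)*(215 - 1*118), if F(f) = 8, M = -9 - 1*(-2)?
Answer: 18042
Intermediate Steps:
M = -7 (M = -9 + 2 = -7)
(F(M) + 178)*(215 - 1*118) = (8 + 178)*(215 - 1*118) = 186*(215 - 118) = 186*97 = 18042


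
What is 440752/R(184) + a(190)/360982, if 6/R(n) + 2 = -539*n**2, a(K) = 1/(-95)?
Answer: -137910682233203657443/102879870 ≈ -1.3405e+12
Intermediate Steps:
a(K) = -1/95
R(n) = 6/(-2 - 539*n**2)
440752/R(184) + a(190)/360982 = 440752/((-6/(2 + 539*184**2))) - 1/95/360982 = 440752/((-6/(2 + 539*33856))) - 1/95*1/360982 = 440752/((-6/(2 + 18248384))) - 1/34293290 = 440752/((-6/18248386)) - 1/34293290 = 440752/((-6*1/18248386)) - 1/34293290 = 440752/(-3/9124193) - 1/34293290 = 440752*(-9124193/3) - 1/34293290 = -4021506313136/3 - 1/34293290 = -137910682233203657443/102879870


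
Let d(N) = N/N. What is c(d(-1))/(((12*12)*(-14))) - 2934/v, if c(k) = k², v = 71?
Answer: -5915015/143136 ≈ -41.324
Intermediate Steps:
d(N) = 1
c(d(-1))/(((12*12)*(-14))) - 2934/v = 1²/(((12*12)*(-14))) - 2934/71 = 1/(144*(-14)) - 2934*1/71 = 1/(-2016) - 2934/71 = 1*(-1/2016) - 2934/71 = -1/2016 - 2934/71 = -5915015/143136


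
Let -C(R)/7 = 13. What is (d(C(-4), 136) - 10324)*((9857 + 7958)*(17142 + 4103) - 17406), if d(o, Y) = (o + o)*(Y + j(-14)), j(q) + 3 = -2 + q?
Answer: -11966220021242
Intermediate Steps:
j(q) = -5 + q (j(q) = -3 + (-2 + q) = -5 + q)
C(R) = -91 (C(R) = -7*13 = -91)
d(o, Y) = 2*o*(-19 + Y) (d(o, Y) = (o + o)*(Y + (-5 - 14)) = (2*o)*(Y - 19) = (2*o)*(-19 + Y) = 2*o*(-19 + Y))
(d(C(-4), 136) - 10324)*((9857 + 7958)*(17142 + 4103) - 17406) = (2*(-91)*(-19 + 136) - 10324)*((9857 + 7958)*(17142 + 4103) - 17406) = (2*(-91)*117 - 10324)*(17815*21245 - 17406) = (-21294 - 10324)*(378479675 - 17406) = -31618*378462269 = -11966220021242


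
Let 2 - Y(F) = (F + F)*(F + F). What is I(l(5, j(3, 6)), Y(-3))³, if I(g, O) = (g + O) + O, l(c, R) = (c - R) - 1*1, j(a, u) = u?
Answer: -343000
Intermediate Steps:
Y(F) = 2 - 4*F² (Y(F) = 2 - (F + F)*(F + F) = 2 - 2*F*2*F = 2 - 4*F²)
l(c, R) = -1 + c - R (l(c, R) = (c - R) - 1 = -1 + c - R)
I(g, O) = g + 2*O (I(g, O) = (O + g) + O = g + 2*O)
I(l(5, j(3, 6)), Y(-3))³ = ((-1 + 5 - 1*6) + 2*(2 - 4*(-3)²))³ = ((-1 + 5 - 6) + 2*(2 - 4*9))³ = (-2 + 2*(2 - 36))³ = (-2 + 2*(-34))³ = (-2 - 68)³ = (-70)³ = -343000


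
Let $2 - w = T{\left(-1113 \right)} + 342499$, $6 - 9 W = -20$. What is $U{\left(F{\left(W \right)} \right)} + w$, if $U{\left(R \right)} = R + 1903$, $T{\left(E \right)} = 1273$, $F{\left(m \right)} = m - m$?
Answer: $-341867$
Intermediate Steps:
$W = \frac{26}{9}$ ($W = \frac{2}{3} - - \frac{20}{9} = \frac{2}{3} + \frac{20}{9} = \frac{26}{9} \approx 2.8889$)
$F{\left(m \right)} = 0$
$U{\left(R \right)} = 1903 + R$
$w = -343770$ ($w = 2 - \left(1273 + 342499\right) = 2 - 343772 = -343770$)
$U{\left(F{\left(W \right)} \right)} + w = \left(1903 + 0\right) - 343770 = 1903 - 343770 = -341867$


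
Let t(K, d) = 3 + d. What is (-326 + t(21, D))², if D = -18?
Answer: 116281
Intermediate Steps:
(-326 + t(21, D))² = (-326 + (3 - 18))² = (-326 - 15)² = (-341)² = 116281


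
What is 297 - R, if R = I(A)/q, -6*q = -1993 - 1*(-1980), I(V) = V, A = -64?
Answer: 4245/13 ≈ 326.54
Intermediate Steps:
q = 13/6 (q = -(-1993 - 1*(-1980))/6 = -(-1993 + 1980)/6 = -⅙*(-13) = 13/6 ≈ 2.1667)
R = -384/13 (R = -64/13/6 = -64*6/13 = -384/13 ≈ -29.538)
297 - R = 297 - 1*(-384/13) = 297 + 384/13 = 4245/13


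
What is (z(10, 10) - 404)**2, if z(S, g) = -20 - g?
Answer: 188356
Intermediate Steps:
(z(10, 10) - 404)**2 = ((-20 - 1*10) - 404)**2 = ((-20 - 10) - 404)**2 = (-30 - 404)**2 = (-434)**2 = 188356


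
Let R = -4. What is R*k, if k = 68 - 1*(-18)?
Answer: -344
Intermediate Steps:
k = 86 (k = 68 + 18 = 86)
R*k = -4*86 = -344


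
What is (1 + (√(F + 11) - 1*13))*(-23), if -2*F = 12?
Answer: 276 - 23*√5 ≈ 224.57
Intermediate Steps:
F = -6 (F = -½*12 = -6)
(1 + (√(F + 11) - 1*13))*(-23) = (1 + (√(-6 + 11) - 1*13))*(-23) = (1 + (√5 - 13))*(-23) = (1 + (-13 + √5))*(-23) = (-12 + √5)*(-23) = 276 - 23*√5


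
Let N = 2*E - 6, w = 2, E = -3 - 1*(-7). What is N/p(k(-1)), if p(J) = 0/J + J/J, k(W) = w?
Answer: 2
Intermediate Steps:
E = 4 (E = -3 + 7 = 4)
k(W) = 2
p(J) = 1 (p(J) = 0 + 1 = 1)
N = 2 (N = 2*4 - 6 = 8 - 6 = 2)
N/p(k(-1)) = 2/1 = 2*1 = 2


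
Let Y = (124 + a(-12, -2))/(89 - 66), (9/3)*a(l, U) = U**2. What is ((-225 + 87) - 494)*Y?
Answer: -237632/69 ≈ -3443.9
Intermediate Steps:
a(l, U) = U**2/3
Y = 376/69 (Y = (124 + (1/3)*(-2)**2)/(89 - 66) = (124 + (1/3)*4)/23 = (124 + 4/3)*(1/23) = (376/3)*(1/23) = 376/69 ≈ 5.4493)
((-225 + 87) - 494)*Y = ((-225 + 87) - 494)*(376/69) = (-138 - 494)*(376/69) = -632*376/69 = -237632/69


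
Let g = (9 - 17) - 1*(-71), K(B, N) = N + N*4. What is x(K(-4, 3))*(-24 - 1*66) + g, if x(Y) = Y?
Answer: -1287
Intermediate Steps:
K(B, N) = 5*N (K(B, N) = N + 4*N = 5*N)
g = 63 (g = -8 + 71 = 63)
x(K(-4, 3))*(-24 - 1*66) + g = (5*3)*(-24 - 1*66) + 63 = 15*(-24 - 66) + 63 = 15*(-90) + 63 = -1350 + 63 = -1287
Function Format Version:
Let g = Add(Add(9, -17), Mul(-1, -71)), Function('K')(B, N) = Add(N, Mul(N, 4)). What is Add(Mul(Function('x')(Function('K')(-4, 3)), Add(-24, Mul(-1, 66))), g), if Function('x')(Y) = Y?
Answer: -1287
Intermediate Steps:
Function('K')(B, N) = Mul(5, N) (Function('K')(B, N) = Add(N, Mul(4, N)) = Mul(5, N))
g = 63 (g = Add(-8, 71) = 63)
Add(Mul(Function('x')(Function('K')(-4, 3)), Add(-24, Mul(-1, 66))), g) = Add(Mul(Mul(5, 3), Add(-24, Mul(-1, 66))), 63) = Add(Mul(15, Add(-24, -66)), 63) = Add(Mul(15, -90), 63) = Add(-1350, 63) = -1287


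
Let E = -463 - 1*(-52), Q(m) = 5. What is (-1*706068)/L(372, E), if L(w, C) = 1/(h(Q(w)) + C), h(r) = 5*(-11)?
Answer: 329027688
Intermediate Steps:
h(r) = -55
E = -411 (E = -463 + 52 = -411)
L(w, C) = 1/(-55 + C)
(-1*706068)/L(372, E) = (-1*706068)/(1/(-55 - 411)) = -706068/(1/(-466)) = -706068/(-1/466) = -706068*(-466) = 329027688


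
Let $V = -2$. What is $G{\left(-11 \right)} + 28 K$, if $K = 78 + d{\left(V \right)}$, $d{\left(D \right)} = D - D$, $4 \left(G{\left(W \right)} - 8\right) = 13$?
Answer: $\frac{8781}{4} \approx 2195.3$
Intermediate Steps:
$G{\left(W \right)} = \frac{45}{4}$ ($G{\left(W \right)} = 8 + \frac{1}{4} \cdot 13 = 8 + \frac{13}{4} = \frac{45}{4}$)
$d{\left(D \right)} = 0$
$K = 78$ ($K = 78 + 0 = 78$)
$G{\left(-11 \right)} + 28 K = \frac{45}{4} + 28 \cdot 78 = \frac{45}{4} + 2184 = \frac{8781}{4}$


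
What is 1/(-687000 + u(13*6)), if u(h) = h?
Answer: -1/686922 ≈ -1.4558e-6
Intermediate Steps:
1/(-687000 + u(13*6)) = 1/(-687000 + 13*6) = 1/(-687000 + 78) = 1/(-686922) = -1/686922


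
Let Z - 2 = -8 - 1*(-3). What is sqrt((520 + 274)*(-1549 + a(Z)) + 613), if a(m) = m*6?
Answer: I*sqrt(1243585) ≈ 1115.2*I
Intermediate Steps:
Z = -3 (Z = 2 + (-8 - 1*(-3)) = 2 + (-8 + 3) = 2 - 5 = -3)
a(m) = 6*m
sqrt((520 + 274)*(-1549 + a(Z)) + 613) = sqrt((520 + 274)*(-1549 + 6*(-3)) + 613) = sqrt(794*(-1549 - 18) + 613) = sqrt(794*(-1567) + 613) = sqrt(-1244198 + 613) = sqrt(-1243585) = I*sqrt(1243585)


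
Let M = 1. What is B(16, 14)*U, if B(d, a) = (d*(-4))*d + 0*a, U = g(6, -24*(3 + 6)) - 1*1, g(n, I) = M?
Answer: 0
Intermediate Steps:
g(n, I) = 1
U = 0 (U = 1 - 1*1 = 1 - 1 = 0)
B(d, a) = -4*d² (B(d, a) = (-4*d)*d + 0 = -4*d² + 0 = -4*d²)
B(16, 14)*U = -4*16²*0 = -4*256*0 = -1024*0 = 0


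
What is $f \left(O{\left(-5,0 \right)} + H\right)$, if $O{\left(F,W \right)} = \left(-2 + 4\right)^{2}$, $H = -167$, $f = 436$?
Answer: $-71068$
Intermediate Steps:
$O{\left(F,W \right)} = 4$ ($O{\left(F,W \right)} = 2^{2} = 4$)
$f \left(O{\left(-5,0 \right)} + H\right) = 436 \left(4 - 167\right) = 436 \left(-163\right) = -71068$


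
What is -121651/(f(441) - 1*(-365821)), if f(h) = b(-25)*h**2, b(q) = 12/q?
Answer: -3041275/6811753 ≈ -0.44647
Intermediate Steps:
f(h) = -12*h**2/25 (f(h) = (12/(-25))*h**2 = (12*(-1/25))*h**2 = -12*h**2/25)
-121651/(f(441) - 1*(-365821)) = -121651/(-12/25*441**2 - 1*(-365821)) = -121651/(-12/25*194481 + 365821) = -121651/(-2333772/25 + 365821) = -121651/6811753/25 = -121651*25/6811753 = -3041275/6811753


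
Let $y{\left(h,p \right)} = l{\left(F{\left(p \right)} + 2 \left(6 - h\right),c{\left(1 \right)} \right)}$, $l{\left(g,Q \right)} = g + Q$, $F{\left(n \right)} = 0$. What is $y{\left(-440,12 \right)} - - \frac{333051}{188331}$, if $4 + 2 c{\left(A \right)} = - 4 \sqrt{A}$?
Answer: $\frac{55856993}{62777} \approx 889.77$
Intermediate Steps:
$c{\left(A \right)} = -2 - 2 \sqrt{A}$ ($c{\left(A \right)} = -2 + \frac{\left(-4\right) \sqrt{A}}{2} = -2 - 2 \sqrt{A}$)
$l{\left(g,Q \right)} = Q + g$
$y{\left(h,p \right)} = 8 - 2 h$ ($y{\left(h,p \right)} = \left(-2 - 2 \sqrt{1}\right) + \left(0 + 2 \left(6 - h\right)\right) = \left(-2 - 2\right) + \left(0 - \left(-12 + 2 h\right)\right) = \left(-2 - 2\right) - \left(-12 + 2 h\right) = -4 - \left(-12 + 2 h\right) = 8 - 2 h$)
$y{\left(-440,12 \right)} - - \frac{333051}{188331} = \left(8 - -880\right) - - \frac{333051}{188331} = \left(8 + 880\right) - \left(-333051\right) \frac{1}{188331} = 888 - - \frac{111017}{62777} = 888 + \frac{111017}{62777} = \frac{55856993}{62777}$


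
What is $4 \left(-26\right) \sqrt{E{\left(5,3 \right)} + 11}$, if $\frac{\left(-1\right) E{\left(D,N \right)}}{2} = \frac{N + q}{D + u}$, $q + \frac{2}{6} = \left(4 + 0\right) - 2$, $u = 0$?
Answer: $- \frac{104 \sqrt{2055}}{15} \approx -314.3$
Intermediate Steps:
$q = \frac{5}{3}$ ($q = - \frac{1}{3} + \left(\left(4 + 0\right) - 2\right) = - \frac{1}{3} + \left(4 - 2\right) = - \frac{1}{3} + 2 = \frac{5}{3} \approx 1.6667$)
$E{\left(D,N \right)} = - \frac{2 \left(\frac{5}{3} + N\right)}{D}$ ($E{\left(D,N \right)} = - 2 \frac{N + \frac{5}{3}}{D + 0} = - 2 \frac{\frac{5}{3} + N}{D} = - \frac{2 \left(\frac{5}{3} + N\right)}{D}$)
$4 \left(-26\right) \sqrt{E{\left(5,3 \right)} + 11} = 4 \left(-26\right) \sqrt{\frac{2 \left(-5 - 9\right)}{3 \cdot 5} + 11} = - 104 \sqrt{\frac{2}{3} \cdot \frac{1}{5} \left(-5 - 9\right) + 11} = - 104 \sqrt{\frac{2}{3} \cdot \frac{1}{5} \left(-14\right) + 11} = - 104 \sqrt{- \frac{28}{15} + 11} = - 104 \sqrt{\frac{137}{15}} = - 104 \frac{\sqrt{2055}}{15} = - \frac{104 \sqrt{2055}}{15}$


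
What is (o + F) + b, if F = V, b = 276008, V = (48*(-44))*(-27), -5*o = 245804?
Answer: 1419356/5 ≈ 2.8387e+5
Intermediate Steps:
o = -245804/5 (o = -⅕*245804 = -245804/5 ≈ -49161.)
V = 57024 (V = -2112*(-27) = 57024)
F = 57024
(o + F) + b = (-245804/5 + 57024) + 276008 = 39316/5 + 276008 = 1419356/5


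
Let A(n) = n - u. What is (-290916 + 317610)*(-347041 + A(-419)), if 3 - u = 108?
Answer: -9272294370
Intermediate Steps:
u = -105 (u = 3 - 1*108 = 3 - 108 = -105)
A(n) = 105 + n (A(n) = n - 1*(-105) = n + 105 = 105 + n)
(-290916 + 317610)*(-347041 + A(-419)) = (-290916 + 317610)*(-347041 + (105 - 419)) = 26694*(-347041 - 314) = 26694*(-347355) = -9272294370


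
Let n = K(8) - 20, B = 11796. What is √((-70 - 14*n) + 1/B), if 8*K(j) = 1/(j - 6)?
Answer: √29098838742/11796 ≈ 14.461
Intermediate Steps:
K(j) = 1/(8*(-6 + j)) (K(j) = 1/(8*(j - 6)) = 1/(8*(-6 + j)))
n = -319/16 (n = 1/(8*(-6 + 8)) - 20 = (⅛)/2 - 20 = (⅛)*(½) - 20 = 1/16 - 20 = -319/16 ≈ -19.938)
√((-70 - 14*n) + 1/B) = √((-70 - 14*(-319/16)) + 1/11796) = √((-70 + 2233/8) + 1/11796) = √(1673/8 + 1/11796) = √(4933679/23592) = √29098838742/11796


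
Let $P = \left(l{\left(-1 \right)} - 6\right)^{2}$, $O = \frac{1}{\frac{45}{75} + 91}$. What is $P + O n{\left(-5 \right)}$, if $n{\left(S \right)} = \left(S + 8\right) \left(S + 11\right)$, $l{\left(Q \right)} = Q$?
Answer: $\frac{11266}{229} \approx 49.197$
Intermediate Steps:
$n{\left(S \right)} = \left(8 + S\right) \left(11 + S\right)$
$O = \frac{5}{458}$ ($O = \frac{1}{45 \cdot \frac{1}{75} + 91} = \frac{1}{\frac{3}{5} + 91} = \frac{1}{\frac{458}{5}} = \frac{5}{458} \approx 0.010917$)
$P = 49$ ($P = \left(-1 - 6\right)^{2} = \left(-7\right)^{2} = 49$)
$P + O n{\left(-5 \right)} = 49 + \frac{5 \left(88 + \left(-5\right)^{2} + 19 \left(-5\right)\right)}{458} = 49 + \frac{5 \left(88 + 25 - 95\right)}{458} = 49 + \frac{5}{458} \cdot 18 = 49 + \frac{45}{229} = \frac{11266}{229}$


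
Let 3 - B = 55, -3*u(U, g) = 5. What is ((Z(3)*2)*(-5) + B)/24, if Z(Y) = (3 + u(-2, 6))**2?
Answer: -157/54 ≈ -2.9074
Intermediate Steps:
u(U, g) = -5/3 (u(U, g) = -1/3*5 = -5/3)
B = -52 (B = 3 - 1*55 = 3 - 55 = -52)
Z(Y) = 16/9 (Z(Y) = (3 - 5/3)**2 = (4/3)**2 = 16/9)
((Z(3)*2)*(-5) + B)/24 = (((16/9)*2)*(-5) - 52)/24 = ((32/9)*(-5) - 52)*(1/24) = (-160/9 - 52)*(1/24) = -628/9*1/24 = -157/54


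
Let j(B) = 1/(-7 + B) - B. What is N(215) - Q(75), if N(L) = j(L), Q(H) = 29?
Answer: -50751/208 ≈ -244.00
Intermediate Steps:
N(L) = (1 - L**2 + 7*L)/(-7 + L)
N(215) - Q(75) = (1 - 1*215**2 + 7*215)/(-7 + 215) - 1*29 = (1 - 1*46225 + 1505)/208 - 29 = (1 - 46225 + 1505)/208 - 29 = (1/208)*(-44719) - 29 = -44719/208 - 29 = -50751/208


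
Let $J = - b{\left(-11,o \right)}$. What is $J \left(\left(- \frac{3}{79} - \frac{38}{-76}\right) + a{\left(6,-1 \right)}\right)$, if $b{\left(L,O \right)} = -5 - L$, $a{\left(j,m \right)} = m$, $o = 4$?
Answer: $\frac{255}{79} \approx 3.2278$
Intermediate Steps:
$J = -6$ ($J = - (-5 - -11) = - (-5 + 11) = \left(-1\right) 6 = -6$)
$J \left(\left(- \frac{3}{79} - \frac{38}{-76}\right) + a{\left(6,-1 \right)}\right) = - 6 \left(\left(- \frac{3}{79} - \frac{38}{-76}\right) - 1\right) = - 6 \left(\left(\left(-3\right) \frac{1}{79} - - \frac{1}{2}\right) - 1\right) = - 6 \left(\left(- \frac{3}{79} + \frac{1}{2}\right) - 1\right) = - 6 \left(\frac{73}{158} - 1\right) = \left(-6\right) \left(- \frac{85}{158}\right) = \frac{255}{79}$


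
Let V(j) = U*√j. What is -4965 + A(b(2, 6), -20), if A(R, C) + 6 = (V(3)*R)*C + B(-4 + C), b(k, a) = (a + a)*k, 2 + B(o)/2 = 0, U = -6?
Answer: -4975 + 2880*√3 ≈ 13.306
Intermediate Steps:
B(o) = -4 (B(o) = -4 + 2*0 = -4 + 0 = -4)
V(j) = -6*√j
b(k, a) = 2*a*k (b(k, a) = (2*a)*k = 2*a*k)
A(R, C) = -10 - 6*C*R*√3 (A(R, C) = -6 + (((-6*√3)*R)*C - 4) = -6 + ((-6*R*√3)*C - 4) = -6 + (-6*C*R*√3 - 4) = -6 + (-4 - 6*C*R*√3) = -10 - 6*C*R*√3)
-4965 + A(b(2, 6), -20) = -4965 + (-10 - 6*(-20)*2*6*2*√3) = -4965 + (-10 - 6*(-20)*24*√3) = -4965 + (-10 + 2880*√3) = -4975 + 2880*√3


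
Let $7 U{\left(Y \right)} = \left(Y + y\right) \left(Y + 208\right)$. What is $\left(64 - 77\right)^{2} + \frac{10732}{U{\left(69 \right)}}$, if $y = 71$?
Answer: $\frac{236748}{1385} \approx 170.94$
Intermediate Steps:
$U{\left(Y \right)} = \frac{\left(71 + Y\right) \left(208 + Y\right)}{7}$ ($U{\left(Y \right)} = \frac{\left(Y + 71\right) \left(Y + 208\right)}{7} = \frac{\left(71 + Y\right) \left(208 + Y\right)}{7}$)
$\left(64 - 77\right)^{2} + \frac{10732}{U{\left(69 \right)}} = \left(64 - 77\right)^{2} + \frac{10732}{\frac{14768}{7} + \frac{69^{2}}{7} + \frac{279}{7} \cdot 69} = \left(-13\right)^{2} + \frac{10732}{\frac{14768}{7} + \frac{1}{7} \cdot 4761 + \frac{19251}{7}} = 169 + \frac{10732}{\frac{14768}{7} + \frac{4761}{7} + \frac{19251}{7}} = 169 + \frac{10732}{5540} = 169 + 10732 \cdot \frac{1}{5540} = 169 + \frac{2683}{1385} = \frac{236748}{1385}$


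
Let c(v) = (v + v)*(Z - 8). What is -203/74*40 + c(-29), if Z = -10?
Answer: 34568/37 ≈ 934.27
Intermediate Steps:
c(v) = -36*v (c(v) = (v + v)*(-10 - 8) = (2*v)*(-18) = -36*v)
-203/74*40 + c(-29) = -203/74*40 - 36*(-29) = -203*1/74*40 + 1044 = -203/74*40 + 1044 = -4060/37 + 1044 = 34568/37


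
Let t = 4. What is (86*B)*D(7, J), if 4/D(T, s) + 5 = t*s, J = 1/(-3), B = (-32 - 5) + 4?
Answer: 34056/19 ≈ 1792.4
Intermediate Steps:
B = -33 (B = -37 + 4 = -33)
J = -⅓ ≈ -0.33333
D(T, s) = 4/(-5 + 4*s)
(86*B)*D(7, J) = (86*(-33))*(4/(-5 + 4*(-⅓))) = -11352/(-5 - 4/3) = -11352/(-19/3) = -11352*(-3)/19 = -2838*(-12/19) = 34056/19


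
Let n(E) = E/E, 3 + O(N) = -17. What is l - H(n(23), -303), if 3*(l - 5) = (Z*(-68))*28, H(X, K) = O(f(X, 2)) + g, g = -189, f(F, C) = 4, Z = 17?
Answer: -31726/3 ≈ -10575.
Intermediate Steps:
O(N) = -20 (O(N) = -3 - 17 = -20)
n(E) = 1
H(X, K) = -209 (H(X, K) = -20 - 189 = -209)
l = -32353/3 (l = 5 + ((17*(-68))*28)/3 = 5 + (-1156*28)/3 = 5 + (⅓)*(-32368) = 5 - 32368/3 = -32353/3 ≈ -10784.)
l - H(n(23), -303) = -32353/3 - 1*(-209) = -32353/3 + 209 = -31726/3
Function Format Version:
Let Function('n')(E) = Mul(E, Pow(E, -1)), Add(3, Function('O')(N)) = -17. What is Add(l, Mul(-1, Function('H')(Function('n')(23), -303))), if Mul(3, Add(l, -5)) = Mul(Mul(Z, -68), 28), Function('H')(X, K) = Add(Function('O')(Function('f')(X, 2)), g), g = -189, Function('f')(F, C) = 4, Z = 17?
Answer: Rational(-31726, 3) ≈ -10575.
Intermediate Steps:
Function('O')(N) = -20 (Function('O')(N) = Add(-3, -17) = -20)
Function('n')(E) = 1
Function('H')(X, K) = -209 (Function('H')(X, K) = Add(-20, -189) = -209)
l = Rational(-32353, 3) (l = Add(5, Mul(Rational(1, 3), Mul(Mul(17, -68), 28))) = Add(5, Mul(Rational(1, 3), Mul(-1156, 28))) = Add(5, Mul(Rational(1, 3), -32368)) = Add(5, Rational(-32368, 3)) = Rational(-32353, 3) ≈ -10784.)
Add(l, Mul(-1, Function('H')(Function('n')(23), -303))) = Add(Rational(-32353, 3), Mul(-1, -209)) = Add(Rational(-32353, 3), 209) = Rational(-31726, 3)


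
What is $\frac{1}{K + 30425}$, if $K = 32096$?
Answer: $\frac{1}{62521} \approx 1.5995 \cdot 10^{-5}$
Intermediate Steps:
$\frac{1}{K + 30425} = \frac{1}{32096 + 30425} = \frac{1}{62521}$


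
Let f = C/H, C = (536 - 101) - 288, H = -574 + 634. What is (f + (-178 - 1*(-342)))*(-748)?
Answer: -622523/5 ≈ -1.2450e+5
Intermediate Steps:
H = 60
C = 147 (C = 435 - 288 = 147)
f = 49/20 (f = 147/60 = 147*(1/60) = 49/20 ≈ 2.4500)
(f + (-178 - 1*(-342)))*(-748) = (49/20 + (-178 - 1*(-342)))*(-748) = (49/20 + (-178 + 342))*(-748) = (49/20 + 164)*(-748) = (3329/20)*(-748) = -622523/5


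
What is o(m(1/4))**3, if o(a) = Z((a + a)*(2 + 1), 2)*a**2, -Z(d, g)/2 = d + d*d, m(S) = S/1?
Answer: -3375/32768 ≈ -0.10300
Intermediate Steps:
m(S) = S (m(S) = S*1 = S)
Z(d, g) = -2*d - 2*d**2 (Z(d, g) = -2*(d + d*d) = -2*(d + d**2) = -2*d - 2*d**2)
o(a) = -12*a**3*(1 + 6*a) (o(a) = (-2*(a + a)*(2 + 1)*(1 + (a + a)*(2 + 1)))*a**2 = (-2*(2*a)*3*(1 + (2*a)*3))*a**2 = (-2*6*a*(1 + 6*a))*a**2 = (-12*a*(1 + 6*a))*a**2 = -12*a**3*(1 + 6*a))
o(m(1/4))**3 = ((1/4)**3*(-12 - 72/4))**3 = ((1/4)**3*(-12 - 72*1/4))**3 = ((-12 - 18)/64)**3 = ((1/64)*(-30))**3 = (-15/32)**3 = -3375/32768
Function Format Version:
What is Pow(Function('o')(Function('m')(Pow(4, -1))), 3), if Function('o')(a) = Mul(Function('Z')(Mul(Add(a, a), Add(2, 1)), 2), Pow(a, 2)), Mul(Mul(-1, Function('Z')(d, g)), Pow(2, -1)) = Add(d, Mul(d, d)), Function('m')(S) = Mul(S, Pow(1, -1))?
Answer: Rational(-3375, 32768) ≈ -0.10300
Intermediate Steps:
Function('m')(S) = S (Function('m')(S) = Mul(S, 1) = S)
Function('Z')(d, g) = Add(Mul(-2, d), Mul(-2, Pow(d, 2))) (Function('Z')(d, g) = Mul(-2, Add(d, Mul(d, d))) = Mul(-2, Add(d, Pow(d, 2))) = Add(Mul(-2, d), Mul(-2, Pow(d, 2))))
Function('o')(a) = Mul(-12, Pow(a, 3), Add(1, Mul(6, a))) (Function('o')(a) = Mul(Mul(-2, Mul(Add(a, a), Add(2, 1)), Add(1, Mul(Add(a, a), Add(2, 1)))), Pow(a, 2)) = Mul(Mul(-2, Mul(Mul(2, a), 3), Add(1, Mul(Mul(2, a), 3))), Pow(a, 2)) = Mul(Mul(-2, Mul(6, a), Add(1, Mul(6, a))), Pow(a, 2)) = Mul(Mul(-12, a, Add(1, Mul(6, a))), Pow(a, 2)) = Mul(-12, Pow(a, 3), Add(1, Mul(6, a))))
Pow(Function('o')(Function('m')(Pow(4, -1))), 3) = Pow(Mul(Pow(Pow(4, -1), 3), Add(-12, Mul(-72, Pow(4, -1)))), 3) = Pow(Mul(Pow(Rational(1, 4), 3), Add(-12, Mul(-72, Rational(1, 4)))), 3) = Pow(Mul(Rational(1, 64), Add(-12, -18)), 3) = Pow(Mul(Rational(1, 64), -30), 3) = Pow(Rational(-15, 32), 3) = Rational(-3375, 32768)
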